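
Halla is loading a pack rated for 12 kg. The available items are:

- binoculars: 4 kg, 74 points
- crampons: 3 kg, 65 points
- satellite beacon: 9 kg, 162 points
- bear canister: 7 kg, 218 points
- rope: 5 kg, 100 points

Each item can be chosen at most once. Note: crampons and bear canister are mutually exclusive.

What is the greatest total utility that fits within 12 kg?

318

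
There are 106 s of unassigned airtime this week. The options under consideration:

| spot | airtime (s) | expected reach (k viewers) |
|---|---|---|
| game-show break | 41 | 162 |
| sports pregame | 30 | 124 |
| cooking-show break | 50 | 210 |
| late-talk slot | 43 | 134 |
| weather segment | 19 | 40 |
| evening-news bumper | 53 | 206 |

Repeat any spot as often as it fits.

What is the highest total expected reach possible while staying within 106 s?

The ratio ordering already packs tightly: 2×cooking-show break, 100 s, 420.
Nothing else within 106 s beats 420.

420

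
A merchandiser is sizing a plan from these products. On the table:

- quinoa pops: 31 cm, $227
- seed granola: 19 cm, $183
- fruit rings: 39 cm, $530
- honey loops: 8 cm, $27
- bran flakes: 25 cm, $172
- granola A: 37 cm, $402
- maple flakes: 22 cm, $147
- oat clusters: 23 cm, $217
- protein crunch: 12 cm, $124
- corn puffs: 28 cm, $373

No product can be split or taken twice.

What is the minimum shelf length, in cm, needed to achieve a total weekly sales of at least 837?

67

Minimise cm subject to total weekly sales ≥ 837.
Taking fruit rings + corn puffs gives 903 (≥ 837) for 67 cm.
No combination under 67 cm hits 837.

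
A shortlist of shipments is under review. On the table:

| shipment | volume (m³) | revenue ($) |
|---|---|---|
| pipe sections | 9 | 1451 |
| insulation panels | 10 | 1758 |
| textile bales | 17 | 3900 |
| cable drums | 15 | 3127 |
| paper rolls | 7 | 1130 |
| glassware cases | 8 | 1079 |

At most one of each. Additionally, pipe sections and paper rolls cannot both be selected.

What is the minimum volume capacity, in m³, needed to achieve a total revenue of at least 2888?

Minimise m³ subject to total revenue ≥ 2888.
cable drums reaches 3127 using 15 m³.
Any bundle with less than 15 m³ falls short of 2888.

15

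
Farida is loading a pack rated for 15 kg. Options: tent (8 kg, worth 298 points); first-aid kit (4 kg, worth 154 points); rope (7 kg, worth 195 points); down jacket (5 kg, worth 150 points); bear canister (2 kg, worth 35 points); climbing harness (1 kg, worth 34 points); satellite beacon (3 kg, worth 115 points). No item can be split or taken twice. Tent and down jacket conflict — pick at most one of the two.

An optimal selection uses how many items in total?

3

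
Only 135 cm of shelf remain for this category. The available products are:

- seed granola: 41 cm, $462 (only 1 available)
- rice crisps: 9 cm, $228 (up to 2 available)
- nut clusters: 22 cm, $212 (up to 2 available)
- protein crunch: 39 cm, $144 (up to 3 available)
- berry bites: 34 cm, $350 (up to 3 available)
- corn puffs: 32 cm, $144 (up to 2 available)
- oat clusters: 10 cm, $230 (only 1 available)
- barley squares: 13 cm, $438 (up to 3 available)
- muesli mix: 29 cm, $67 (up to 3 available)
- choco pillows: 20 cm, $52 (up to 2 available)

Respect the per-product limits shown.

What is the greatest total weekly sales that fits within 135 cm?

2700

Filling by ratio: seed granola + 2×rice crisps + nut clusters + oat clusters + 3×barley squares for 2674, with 5 cm left unused.
The 63 cm tied up in seed granola and nut clusters is better spent on 2×berry bites — total rises to 2700 (135 cm).
Nothing else within 135 cm beats 2700.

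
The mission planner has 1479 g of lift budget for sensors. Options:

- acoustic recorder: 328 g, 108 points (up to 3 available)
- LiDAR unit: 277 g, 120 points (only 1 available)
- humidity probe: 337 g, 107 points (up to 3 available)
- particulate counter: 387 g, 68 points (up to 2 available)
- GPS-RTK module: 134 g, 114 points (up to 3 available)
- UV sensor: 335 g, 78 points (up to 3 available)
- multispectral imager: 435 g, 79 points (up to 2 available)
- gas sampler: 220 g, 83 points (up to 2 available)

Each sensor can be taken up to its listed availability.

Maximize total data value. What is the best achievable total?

Best packing: acoustic recorder + LiDAR unit + 3×GPS-RTK module + 2×gas sampler — 1447 g, 736 total.

736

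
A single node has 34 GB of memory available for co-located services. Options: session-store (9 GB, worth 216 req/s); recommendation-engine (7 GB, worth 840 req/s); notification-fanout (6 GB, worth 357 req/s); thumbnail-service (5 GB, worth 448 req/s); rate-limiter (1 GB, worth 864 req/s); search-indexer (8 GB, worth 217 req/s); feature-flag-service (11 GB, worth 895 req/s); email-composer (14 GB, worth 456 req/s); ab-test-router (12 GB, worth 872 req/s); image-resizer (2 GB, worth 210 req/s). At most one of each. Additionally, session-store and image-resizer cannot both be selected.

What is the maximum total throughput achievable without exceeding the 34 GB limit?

Density check — rate-limiter 864.00, recommendation-engine 120.00, image-resizer 105.00, thumbnail-service 89.60 are the best per GB.
Greedy by ratio would take recommendation-engine + notification-fanout + thumbnail-service + rate-limiter + feature-flag-service + image-resizer: 32 GB used, total 3614.
The 11 GB tied up in notification-fanout and thumbnail-service is better spent on ab-test-router — total rises to 3681 (33 GB).
Next best is recommendation-engine + notification-fanout + thumbnail-service + rate-limiter + feature-flag-service + image-resizer at 3614 (32 GB) — short by 67.

3681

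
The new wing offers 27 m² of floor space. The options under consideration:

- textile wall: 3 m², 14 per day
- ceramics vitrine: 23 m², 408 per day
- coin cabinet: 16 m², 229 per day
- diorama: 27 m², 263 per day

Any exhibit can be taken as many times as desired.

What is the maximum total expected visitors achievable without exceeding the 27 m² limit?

422

Ranking by ratio (expected visitors/m²): ceramics vitrine 17.74, coin cabinet 14.31, diorama 9.74.
The ratio ordering already packs tightly: textile wall + ceramics vitrine, 26 m², 422.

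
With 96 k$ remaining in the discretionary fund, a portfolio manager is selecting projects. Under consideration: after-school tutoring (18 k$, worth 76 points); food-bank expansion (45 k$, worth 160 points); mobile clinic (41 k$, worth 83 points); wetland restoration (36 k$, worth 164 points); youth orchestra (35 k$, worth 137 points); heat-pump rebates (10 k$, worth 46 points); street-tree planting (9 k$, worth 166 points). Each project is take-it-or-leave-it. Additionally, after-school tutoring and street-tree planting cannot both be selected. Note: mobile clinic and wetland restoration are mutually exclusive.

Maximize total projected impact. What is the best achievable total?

513

Ranking by ratio (projected impact/k$): street-tree planting 18.44, heat-pump rebates 4.60, wetland restoration 4.56, after-school tutoring 4.22.
Best packing: wetland restoration + youth orchestra + heat-pump rebates + street-tree planting — 90 k$, 513 total.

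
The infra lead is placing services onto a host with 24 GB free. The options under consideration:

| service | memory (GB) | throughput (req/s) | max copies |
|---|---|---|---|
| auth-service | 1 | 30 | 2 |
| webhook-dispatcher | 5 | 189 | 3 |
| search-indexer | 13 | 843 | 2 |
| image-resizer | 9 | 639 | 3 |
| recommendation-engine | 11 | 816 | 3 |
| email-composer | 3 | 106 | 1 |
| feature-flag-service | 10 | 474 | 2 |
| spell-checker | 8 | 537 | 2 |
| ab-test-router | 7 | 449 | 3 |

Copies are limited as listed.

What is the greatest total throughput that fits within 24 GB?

Best packing: 2×auth-service + 2×recommendation-engine — 24 GB, 1692 total.
That's the maximum — no swap from here does better than 1692.

1692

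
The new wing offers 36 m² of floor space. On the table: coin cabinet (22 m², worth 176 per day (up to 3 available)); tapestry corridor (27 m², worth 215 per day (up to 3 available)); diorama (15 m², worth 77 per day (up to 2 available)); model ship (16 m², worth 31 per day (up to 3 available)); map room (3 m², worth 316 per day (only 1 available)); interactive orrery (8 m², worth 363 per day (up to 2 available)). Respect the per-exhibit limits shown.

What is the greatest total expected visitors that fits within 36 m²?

1119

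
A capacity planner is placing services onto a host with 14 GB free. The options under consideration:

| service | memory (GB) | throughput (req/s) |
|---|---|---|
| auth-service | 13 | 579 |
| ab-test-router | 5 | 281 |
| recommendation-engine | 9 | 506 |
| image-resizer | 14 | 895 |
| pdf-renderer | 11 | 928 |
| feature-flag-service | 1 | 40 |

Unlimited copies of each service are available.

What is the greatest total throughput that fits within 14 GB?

1048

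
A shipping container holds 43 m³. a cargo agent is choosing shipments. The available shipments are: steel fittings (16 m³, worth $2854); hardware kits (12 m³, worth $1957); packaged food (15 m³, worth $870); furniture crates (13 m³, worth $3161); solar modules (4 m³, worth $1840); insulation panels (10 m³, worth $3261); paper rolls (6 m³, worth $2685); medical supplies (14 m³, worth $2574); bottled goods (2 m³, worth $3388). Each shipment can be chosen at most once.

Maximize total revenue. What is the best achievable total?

Filling by ratio: furniture crates + solar modules + insulation panels + paper rolls + bottled goods for 14335, with 8 m³ left unused.
Dropping solar modules frees 4 m³; slotting in hardware kits (12 m³) lifts the total to 14452 at 43 m³.
Runner-up furniture crates + solar modules + insulation panels + paper rolls + bottled goods tops out at 14335.

14452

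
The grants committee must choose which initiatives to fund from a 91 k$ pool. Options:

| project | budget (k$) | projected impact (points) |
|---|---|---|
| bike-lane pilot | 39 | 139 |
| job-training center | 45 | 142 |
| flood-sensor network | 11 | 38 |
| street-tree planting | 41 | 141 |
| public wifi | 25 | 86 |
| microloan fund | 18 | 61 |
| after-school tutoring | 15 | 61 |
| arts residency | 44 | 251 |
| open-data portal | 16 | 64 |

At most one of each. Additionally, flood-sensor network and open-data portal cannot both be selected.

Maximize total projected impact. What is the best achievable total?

Density check — arts residency 5.70, after-school tutoring 4.07, open-data portal 4.00, bike-lane pilot 3.56 are the best per k$.
Taking flood-sensor network + microloan fund + after-school tutoring + arts residency: 88 k$ used, 411 in projected impact.
That's the maximum — no feasible swap from here does better than 411.

411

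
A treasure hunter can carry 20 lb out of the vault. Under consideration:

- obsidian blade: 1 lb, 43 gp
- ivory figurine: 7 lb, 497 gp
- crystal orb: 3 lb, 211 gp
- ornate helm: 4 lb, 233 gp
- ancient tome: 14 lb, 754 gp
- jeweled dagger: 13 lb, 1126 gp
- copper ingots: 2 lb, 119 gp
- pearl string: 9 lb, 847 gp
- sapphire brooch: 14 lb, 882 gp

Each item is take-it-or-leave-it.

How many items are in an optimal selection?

Optimal total is 1623.
One optimal bundle: ivory figurine + jeweled dagger (20 lb).
Any selection reaching 1623 contains exactly 2 items.

2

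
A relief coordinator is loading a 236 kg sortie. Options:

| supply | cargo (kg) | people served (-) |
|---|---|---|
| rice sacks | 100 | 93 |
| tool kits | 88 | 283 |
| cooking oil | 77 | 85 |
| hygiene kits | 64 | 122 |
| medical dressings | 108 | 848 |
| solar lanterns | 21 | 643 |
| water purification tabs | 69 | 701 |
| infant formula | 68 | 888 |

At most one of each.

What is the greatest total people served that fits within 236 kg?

2379

Greedy by ratio would take hygiene kits + solar lanterns + water purification tabs + infant formula: 222 kg used, total 2354.
Replace hygiene kits and water purification tabs with medical dressings: the trade gains 25 net, giving 2379 at 197 kg.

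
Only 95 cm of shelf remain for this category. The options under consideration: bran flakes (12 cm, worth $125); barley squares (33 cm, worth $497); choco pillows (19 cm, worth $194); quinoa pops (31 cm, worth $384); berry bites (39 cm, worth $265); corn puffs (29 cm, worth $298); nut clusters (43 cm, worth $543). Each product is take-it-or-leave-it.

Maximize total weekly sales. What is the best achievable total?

Density check — barley squares 15.06, nut clusters 12.63, quinoa pops 12.39, bran flakes 10.42 are the best per cm.
Filling by ratio: bran flakes + barley squares + nut clusters for 1165, with 7 cm left unused.
Replace bran flakes with choco pillows: the trade gains 69 net, giving 1234 at 95 cm.
Runner-up bran flakes + barley squares + choco pillows + quinoa pops tops out at 1200.

1234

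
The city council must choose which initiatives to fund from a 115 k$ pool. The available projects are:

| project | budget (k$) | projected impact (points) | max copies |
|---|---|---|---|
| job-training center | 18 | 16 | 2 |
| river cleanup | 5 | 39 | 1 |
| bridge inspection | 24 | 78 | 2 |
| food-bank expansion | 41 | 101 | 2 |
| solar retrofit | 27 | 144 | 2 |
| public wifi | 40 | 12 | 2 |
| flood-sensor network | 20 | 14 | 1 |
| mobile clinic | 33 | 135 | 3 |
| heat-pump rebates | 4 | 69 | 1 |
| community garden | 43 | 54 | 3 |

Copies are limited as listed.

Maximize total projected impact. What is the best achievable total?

570

Greedy by ratio would take job-training center + river cleanup + 2×solar retrofit + mobile clinic + heat-pump rebates: 114 k$ used, total 547.
The 23 k$ tied up in job-training center and river cleanup is better spent on bridge inspection — total rises to 570 (115 k$).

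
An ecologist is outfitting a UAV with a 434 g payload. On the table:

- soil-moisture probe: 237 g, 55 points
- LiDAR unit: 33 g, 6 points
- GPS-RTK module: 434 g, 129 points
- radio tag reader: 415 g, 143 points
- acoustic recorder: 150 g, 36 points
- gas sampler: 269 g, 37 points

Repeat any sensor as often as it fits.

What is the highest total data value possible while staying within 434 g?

Ranking by ratio (data value/g): radio tag reader 0.34, GPS-RTK module 0.30, acoustic recorder 0.24, soil-moisture probe 0.23.
The ratio ordering already packs tightly: radio tag reader, 415 g, 143.

143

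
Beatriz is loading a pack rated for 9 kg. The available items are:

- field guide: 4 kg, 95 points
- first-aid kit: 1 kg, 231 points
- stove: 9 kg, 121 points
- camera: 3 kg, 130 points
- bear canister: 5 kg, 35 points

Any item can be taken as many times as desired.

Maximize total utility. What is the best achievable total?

2079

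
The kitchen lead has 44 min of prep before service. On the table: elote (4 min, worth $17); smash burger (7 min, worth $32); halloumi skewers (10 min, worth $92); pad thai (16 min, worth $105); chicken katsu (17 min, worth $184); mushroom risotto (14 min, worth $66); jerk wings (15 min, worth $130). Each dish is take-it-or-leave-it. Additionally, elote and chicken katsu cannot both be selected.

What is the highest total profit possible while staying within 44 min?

Taking halloumi skewers + chicken katsu + jerk wings: 42 min used, 406 in profit.
Runner-up halloumi skewers + pad thai + chicken katsu tops out at 381.

406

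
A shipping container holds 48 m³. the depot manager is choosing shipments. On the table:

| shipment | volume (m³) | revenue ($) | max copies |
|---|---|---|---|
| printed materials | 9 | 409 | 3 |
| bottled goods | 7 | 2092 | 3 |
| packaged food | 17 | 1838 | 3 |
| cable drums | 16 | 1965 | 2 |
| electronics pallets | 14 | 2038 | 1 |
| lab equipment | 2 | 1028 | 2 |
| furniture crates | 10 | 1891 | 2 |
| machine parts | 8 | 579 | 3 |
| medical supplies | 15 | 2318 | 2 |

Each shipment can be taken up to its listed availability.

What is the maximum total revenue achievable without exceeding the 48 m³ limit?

12114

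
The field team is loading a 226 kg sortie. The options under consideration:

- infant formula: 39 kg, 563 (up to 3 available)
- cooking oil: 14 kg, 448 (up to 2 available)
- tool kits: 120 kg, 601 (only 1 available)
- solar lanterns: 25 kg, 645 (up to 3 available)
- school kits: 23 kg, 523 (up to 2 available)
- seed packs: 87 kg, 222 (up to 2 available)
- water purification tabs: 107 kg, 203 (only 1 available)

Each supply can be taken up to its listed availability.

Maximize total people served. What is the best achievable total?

4555

Taking the top-ratio supplies first gives infant formula + 2×cooking oil + 3×solar lanterns + 2×school kits for 4440 (188 kg).
Dropping cooking oil frees 14 kg; slotting in infant formula (39 kg) lifts the total to 4555 at 213 kg.
No other feasible combination exceeds 4555.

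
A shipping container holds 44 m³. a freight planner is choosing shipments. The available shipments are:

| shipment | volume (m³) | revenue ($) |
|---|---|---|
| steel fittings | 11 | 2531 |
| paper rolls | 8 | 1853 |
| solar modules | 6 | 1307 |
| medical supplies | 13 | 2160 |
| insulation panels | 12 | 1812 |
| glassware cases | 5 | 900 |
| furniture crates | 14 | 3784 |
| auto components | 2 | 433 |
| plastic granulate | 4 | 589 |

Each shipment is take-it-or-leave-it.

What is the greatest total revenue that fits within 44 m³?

10375

Ranking by ratio (revenue/m³): furniture crates 270.29, paper rolls 231.62, steel fittings 230.09.
Greedy by ratio would take steel fittings + paper rolls + solar modules + furniture crates + auto components: 41 m³ used, total 9908.
Replace auto components with glassware cases: the trade gains 467 net, giving 10375 at 44 m³.
The closest alternative, steel fittings + paper rolls + glassware cases + furniture crates + auto components + plastic granulate, reaches only 10090.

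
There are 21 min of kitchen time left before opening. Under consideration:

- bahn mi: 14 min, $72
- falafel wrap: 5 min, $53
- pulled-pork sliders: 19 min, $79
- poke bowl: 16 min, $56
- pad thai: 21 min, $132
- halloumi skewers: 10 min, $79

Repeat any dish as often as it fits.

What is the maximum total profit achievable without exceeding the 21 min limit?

212

By profit per min: falafel wrap 10.60, halloumi skewers 7.90, pad thai 6.29, bahn mi 5.14 lead.
Taking 4×falafel wrap: 20 min used, 212 in profit.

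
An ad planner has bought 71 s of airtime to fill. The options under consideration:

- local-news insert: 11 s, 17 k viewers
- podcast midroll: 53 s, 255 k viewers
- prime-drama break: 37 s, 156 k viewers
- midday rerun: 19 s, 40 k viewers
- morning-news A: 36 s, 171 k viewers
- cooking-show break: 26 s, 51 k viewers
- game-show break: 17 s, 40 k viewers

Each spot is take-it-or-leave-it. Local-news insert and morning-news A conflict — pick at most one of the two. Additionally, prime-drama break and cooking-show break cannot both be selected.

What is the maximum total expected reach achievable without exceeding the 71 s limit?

By expected reach per s: podcast midroll 4.81, morning-news A 4.75, prime-drama break 4.22, game-show break 2.35 lead.
Taking podcast midroll + game-show break: 70 s used, 295 in expected reach.
The spare 1 s is too small for any remaining spot, and no feasible exchange beats 295.

295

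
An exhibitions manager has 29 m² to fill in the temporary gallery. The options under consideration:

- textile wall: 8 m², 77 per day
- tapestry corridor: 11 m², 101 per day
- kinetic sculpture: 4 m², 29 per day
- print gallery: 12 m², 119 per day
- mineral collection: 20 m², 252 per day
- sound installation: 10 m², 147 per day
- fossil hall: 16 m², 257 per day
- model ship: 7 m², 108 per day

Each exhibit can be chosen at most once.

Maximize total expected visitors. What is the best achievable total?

A density-first pass picks kinetic sculpture + fossil hall + model ship — 394 at 27 m².
Dropping kinetic sculpture and model ship frees 11 m²; slotting in sound installation (10 m²) lifts the total to 404 at 26 m².
Runner-up kinetic sculpture + fossil hall + model ship tops out at 394.

404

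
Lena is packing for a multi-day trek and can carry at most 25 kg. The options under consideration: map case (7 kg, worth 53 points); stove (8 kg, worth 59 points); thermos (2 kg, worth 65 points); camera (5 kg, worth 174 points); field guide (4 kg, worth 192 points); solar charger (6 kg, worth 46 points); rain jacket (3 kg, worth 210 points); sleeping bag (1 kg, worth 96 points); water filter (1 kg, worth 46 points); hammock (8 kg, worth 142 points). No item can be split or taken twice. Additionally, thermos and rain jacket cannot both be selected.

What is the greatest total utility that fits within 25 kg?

860

Taking camera + field guide + rain jacket + sleeping bag + water filter + hammock: 22 kg used, 860 in utility.
An exhaustive check of the 1024 subsets confirms 860.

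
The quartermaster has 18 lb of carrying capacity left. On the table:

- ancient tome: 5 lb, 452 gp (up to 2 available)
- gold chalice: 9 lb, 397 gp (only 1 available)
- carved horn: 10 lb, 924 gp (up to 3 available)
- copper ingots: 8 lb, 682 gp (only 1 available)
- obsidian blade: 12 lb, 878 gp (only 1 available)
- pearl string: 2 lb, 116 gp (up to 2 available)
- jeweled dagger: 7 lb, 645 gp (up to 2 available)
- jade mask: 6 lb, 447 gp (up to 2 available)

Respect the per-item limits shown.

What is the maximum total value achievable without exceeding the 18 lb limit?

By value per lb: carved horn 92.40, jeweled dagger 92.14, ancient tome 90.40, copper ingots 85.25 lead.
The ratio heuristic lands on carved horn + jeweled dagger (1569) but leaves 1 lb idle.
Dropping jeweled dagger frees 7 lb; slotting in copper ingots (8 lb) lifts the total to 1606 at 18 lb.

1606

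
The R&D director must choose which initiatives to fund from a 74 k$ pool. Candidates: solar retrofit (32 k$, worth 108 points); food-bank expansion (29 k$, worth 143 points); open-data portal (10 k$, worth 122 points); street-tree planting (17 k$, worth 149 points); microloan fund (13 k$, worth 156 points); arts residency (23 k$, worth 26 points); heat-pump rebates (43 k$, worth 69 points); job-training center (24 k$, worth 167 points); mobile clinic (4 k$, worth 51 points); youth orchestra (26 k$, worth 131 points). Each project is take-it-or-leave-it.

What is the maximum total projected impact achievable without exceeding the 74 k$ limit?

645

Ranking by ratio (projected impact/k$): mobile clinic 12.75, open-data portal 12.20, microloan fund 12.00.
Taking open-data portal + street-tree planting + microloan fund + job-training center + mobile clinic: 68 k$ used, 645 in projected impact.
The spare 6 k$ is too small for any remaining project, and no exchange beats 645.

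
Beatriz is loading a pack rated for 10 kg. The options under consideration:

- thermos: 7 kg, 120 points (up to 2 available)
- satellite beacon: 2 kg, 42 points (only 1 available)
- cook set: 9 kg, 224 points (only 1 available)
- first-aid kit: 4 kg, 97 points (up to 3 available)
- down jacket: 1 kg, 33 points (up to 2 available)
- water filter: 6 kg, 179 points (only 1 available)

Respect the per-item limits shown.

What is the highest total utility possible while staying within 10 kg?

Best packing: satellite beacon + 2×down jacket + water filter — 10 kg, 287 total.
Nothing else within 10 kg beats 287.

287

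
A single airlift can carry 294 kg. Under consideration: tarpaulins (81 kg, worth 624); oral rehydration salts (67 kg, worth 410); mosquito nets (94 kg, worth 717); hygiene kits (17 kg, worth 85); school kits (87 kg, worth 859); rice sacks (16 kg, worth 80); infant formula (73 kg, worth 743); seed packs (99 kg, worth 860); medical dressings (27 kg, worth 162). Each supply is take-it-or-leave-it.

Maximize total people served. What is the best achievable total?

Greedy by ratio would take school kits + infant formula + seed packs + medical dressings: 286 kg used, total 2624.
Dropping medical dressings frees 27 kg; slotting in hygiene kits + rice sacks (33 kg) lifts the total to 2627 at 292 kg.
The closest alternative, school kits + infant formula + seed packs + medical dressings, reaches only 2624.

2627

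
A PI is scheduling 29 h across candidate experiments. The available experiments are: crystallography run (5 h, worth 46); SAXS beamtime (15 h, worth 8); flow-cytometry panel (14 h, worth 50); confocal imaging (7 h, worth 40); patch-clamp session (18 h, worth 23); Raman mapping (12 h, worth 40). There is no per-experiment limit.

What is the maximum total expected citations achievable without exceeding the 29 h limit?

5×crystallography run uses 25 of the 29 h and totals 230.
Every other selection either busts 29 h or fails to beat 230.

230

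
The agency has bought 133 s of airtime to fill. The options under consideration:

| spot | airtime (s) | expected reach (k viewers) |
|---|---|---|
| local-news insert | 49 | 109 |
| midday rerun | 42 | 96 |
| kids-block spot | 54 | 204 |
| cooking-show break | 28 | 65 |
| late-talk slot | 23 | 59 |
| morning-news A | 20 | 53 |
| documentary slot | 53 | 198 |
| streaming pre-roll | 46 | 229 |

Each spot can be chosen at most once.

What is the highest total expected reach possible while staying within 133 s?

498

Filling by ratio: kids-block spot + morning-news A + streaming pre-roll for 486, with 13 s left unused.
Replace morning-news A with cooking-show break: the trade gains 12 net, giving 498 at 128 s.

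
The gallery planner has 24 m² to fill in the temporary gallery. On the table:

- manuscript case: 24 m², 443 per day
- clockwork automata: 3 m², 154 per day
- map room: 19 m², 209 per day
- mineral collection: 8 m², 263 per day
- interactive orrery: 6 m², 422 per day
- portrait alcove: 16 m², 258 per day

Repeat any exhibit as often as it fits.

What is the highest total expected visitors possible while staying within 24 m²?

1688

Taking 4×interactive orrery: 24 m² used, 1688 in expected visitors.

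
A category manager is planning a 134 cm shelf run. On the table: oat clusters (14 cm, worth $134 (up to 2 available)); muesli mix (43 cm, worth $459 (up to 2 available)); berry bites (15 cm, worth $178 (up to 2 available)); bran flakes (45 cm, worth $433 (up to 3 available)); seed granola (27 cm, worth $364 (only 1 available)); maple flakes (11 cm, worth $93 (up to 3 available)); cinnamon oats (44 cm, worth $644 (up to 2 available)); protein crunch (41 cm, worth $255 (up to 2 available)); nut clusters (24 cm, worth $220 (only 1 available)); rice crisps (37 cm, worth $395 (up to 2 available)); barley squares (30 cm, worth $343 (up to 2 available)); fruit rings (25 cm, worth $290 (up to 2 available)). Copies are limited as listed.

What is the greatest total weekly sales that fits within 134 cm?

The ratio ordering already packs tightly: berry bites + seed granola + 2×cinnamon oats, 130 cm, 1830.
That's the maximum — no swap from here does better than 1830.

1830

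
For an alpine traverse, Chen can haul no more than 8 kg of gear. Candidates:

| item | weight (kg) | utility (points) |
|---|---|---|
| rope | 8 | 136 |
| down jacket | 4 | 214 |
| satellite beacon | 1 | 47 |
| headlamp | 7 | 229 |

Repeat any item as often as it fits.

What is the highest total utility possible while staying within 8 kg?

428

Density check — down jacket 53.50, satellite beacon 47.00, headlamp 32.71, rope 17.00 are the best per kg.
Best packing: 2×down jacket — 8 kg, 428 total.
Every other selection either busts 8 kg or fails to beat 428.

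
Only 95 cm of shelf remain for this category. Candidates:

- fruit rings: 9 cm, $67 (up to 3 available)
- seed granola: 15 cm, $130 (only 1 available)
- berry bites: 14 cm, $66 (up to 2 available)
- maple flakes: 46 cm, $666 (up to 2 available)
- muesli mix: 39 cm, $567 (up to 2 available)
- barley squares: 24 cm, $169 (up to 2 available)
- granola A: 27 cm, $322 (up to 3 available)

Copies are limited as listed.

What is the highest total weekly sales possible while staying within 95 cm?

1332

Filling by ratio: seed granola + 2×muesli mix for 1264, with 2 cm left unused.
Replace seed granola and 2×muesli mix with 2×maple flakes: the trade gains 68 net, giving 1332 at 92 cm.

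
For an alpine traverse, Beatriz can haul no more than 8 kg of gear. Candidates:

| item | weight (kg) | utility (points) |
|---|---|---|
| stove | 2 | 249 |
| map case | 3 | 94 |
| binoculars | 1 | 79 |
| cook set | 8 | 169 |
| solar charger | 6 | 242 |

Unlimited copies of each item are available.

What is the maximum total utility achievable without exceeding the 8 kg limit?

996

By utility per kg: stove 124.50, binoculars 79.00, solar charger 40.33 lead.
Taking 4×stove: 8 kg used, 996 in utility.
No other feasible combination exceeds 996.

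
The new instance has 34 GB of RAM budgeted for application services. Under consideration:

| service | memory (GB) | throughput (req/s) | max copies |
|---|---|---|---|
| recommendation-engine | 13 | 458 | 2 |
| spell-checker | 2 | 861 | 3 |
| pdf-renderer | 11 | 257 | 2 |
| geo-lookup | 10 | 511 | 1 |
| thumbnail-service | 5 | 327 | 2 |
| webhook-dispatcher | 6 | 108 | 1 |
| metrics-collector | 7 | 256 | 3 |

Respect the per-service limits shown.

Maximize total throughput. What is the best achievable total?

Density check — spell-checker 430.50, thumbnail-service 65.40, geo-lookup 51.10 are the best per GB.
3×spell-checker + geo-lookup + 2×thumbnail-service + metrics-collector uses 33 of the 34 GB and totals 4004.
The spare 1 GB is too small for any remaining service, and no exchange beats 4004.

4004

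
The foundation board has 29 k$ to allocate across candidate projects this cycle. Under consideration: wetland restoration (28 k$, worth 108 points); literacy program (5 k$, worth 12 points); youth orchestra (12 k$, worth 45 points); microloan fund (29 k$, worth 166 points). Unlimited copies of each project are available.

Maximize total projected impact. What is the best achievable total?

166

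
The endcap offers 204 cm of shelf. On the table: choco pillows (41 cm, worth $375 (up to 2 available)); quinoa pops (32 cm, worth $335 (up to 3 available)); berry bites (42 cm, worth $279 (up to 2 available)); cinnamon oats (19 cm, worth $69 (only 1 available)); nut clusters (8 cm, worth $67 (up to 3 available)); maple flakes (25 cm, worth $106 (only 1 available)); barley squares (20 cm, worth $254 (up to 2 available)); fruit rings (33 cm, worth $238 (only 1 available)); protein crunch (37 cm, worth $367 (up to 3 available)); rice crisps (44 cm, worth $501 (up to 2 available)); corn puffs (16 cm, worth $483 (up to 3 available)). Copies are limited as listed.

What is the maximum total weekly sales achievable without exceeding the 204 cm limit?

3195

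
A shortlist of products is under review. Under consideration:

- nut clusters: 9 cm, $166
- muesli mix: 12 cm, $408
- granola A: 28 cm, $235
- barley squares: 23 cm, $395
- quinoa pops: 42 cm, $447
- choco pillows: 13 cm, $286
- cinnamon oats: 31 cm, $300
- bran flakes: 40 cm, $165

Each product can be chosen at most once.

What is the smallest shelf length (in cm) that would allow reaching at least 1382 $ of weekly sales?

79

Minimise cm subject to total weekly sales ≥ 1382.
muesli mix + barley squares + choco pillows + cinnamon oats: 1389 weekly sales at 79 cm.
Below 79 cm the best achievable stays under 1382.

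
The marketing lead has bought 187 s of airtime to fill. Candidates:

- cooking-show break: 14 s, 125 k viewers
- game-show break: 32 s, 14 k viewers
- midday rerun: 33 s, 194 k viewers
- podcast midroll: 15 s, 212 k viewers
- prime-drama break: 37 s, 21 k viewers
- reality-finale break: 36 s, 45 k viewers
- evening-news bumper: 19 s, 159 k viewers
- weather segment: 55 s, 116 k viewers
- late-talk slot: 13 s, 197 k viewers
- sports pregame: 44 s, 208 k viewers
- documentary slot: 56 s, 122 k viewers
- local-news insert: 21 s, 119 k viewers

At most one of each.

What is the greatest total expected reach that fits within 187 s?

Taking cooking-show break + midday rerun + podcast midroll + evening-news bumper + late-talk slot + sports pregame + local-news insert: 159 s used, 1214 in expected reach.

1214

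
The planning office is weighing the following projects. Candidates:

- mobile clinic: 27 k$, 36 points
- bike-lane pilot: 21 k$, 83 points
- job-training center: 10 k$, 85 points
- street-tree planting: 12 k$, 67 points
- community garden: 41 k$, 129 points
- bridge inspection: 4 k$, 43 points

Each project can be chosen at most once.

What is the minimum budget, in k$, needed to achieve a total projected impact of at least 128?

14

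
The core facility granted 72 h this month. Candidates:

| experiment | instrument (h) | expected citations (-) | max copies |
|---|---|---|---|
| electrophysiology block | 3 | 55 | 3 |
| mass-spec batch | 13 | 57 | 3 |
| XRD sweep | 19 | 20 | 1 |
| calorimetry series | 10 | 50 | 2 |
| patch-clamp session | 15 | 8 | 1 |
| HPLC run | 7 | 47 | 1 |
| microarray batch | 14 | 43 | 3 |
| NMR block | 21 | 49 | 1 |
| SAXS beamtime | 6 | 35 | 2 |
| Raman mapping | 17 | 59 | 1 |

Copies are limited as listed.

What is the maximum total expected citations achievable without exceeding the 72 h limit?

468

Greedy by ratio would take 3×electrophysiology block + mass-spec batch + 2×calorimetry series + HPLC run + 2×SAXS beamtime: 61 h used, total 439.
Replace calorimetry series and SAXS beamtime with 2×mass-spec batch: the trade gains 29 net, giving 468 at 71 h.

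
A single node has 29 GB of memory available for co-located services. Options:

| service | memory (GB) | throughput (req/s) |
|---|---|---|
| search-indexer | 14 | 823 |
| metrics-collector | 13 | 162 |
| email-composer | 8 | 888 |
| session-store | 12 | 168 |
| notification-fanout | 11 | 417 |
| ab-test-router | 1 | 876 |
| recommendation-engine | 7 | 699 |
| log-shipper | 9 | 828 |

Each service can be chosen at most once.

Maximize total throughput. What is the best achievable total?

Density check — ab-test-router 876.00, email-composer 111.00, recommendation-engine 99.86, log-shipper 92.00 are the best per GB.
The ratio ordering already packs tightly: email-composer + ab-test-router + recommendation-engine + log-shipper, 25 GB, 3291.
Runner-up email-composer + notification-fanout + ab-test-router + log-shipper tops out at 3009.

3291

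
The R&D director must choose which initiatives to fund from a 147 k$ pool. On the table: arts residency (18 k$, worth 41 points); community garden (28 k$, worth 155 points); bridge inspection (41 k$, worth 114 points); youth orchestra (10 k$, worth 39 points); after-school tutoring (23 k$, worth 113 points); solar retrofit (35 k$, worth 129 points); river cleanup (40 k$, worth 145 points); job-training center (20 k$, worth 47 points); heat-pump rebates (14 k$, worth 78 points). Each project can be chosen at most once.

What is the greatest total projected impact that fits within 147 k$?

Density check — heat-pump rebates 5.57, community garden 5.54, after-school tutoring 4.91, youth orchestra 3.90 are the best per k$.
A density-first pass picks community garden + youth orchestra + after-school tutoring + solar retrofit + job-training center + heat-pump rebates — 561 at 130 k$.
Replace youth orchestra and job-training center with river cleanup: the trade gains 59 net, giving 620 at 140 k$.
No other feasible combination exceeds 620.

620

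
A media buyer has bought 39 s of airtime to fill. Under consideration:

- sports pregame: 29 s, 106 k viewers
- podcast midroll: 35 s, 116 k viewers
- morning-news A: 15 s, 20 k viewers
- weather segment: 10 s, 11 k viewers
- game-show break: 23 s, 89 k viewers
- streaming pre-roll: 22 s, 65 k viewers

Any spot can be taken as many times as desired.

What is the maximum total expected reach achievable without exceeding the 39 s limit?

117

Ranking by ratio (expected reach/s): game-show break 3.87, sports pregame 3.66, podcast midroll 3.31.
Filling by ratio: morning-news A + game-show break for 109, with 1 s left unused.
Dropping morning-news A and game-show break frees 38 s; slotting in sports pregame + weather segment (39 s) lifts the total to 117 at 39 s.
Every other selection either busts 39 s or fails to beat 117.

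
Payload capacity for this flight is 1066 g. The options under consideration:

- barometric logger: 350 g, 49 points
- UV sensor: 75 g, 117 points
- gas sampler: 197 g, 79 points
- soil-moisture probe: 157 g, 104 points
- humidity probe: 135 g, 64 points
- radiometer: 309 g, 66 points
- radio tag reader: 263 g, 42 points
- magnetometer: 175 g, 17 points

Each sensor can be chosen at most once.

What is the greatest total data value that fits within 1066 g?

UV sensor + gas sampler + soil-moisture probe + humidity probe + radiometer + magnetometer uses 1048 of the 1066 g and totals 447.
Nothing else within 1066 g beats 447.

447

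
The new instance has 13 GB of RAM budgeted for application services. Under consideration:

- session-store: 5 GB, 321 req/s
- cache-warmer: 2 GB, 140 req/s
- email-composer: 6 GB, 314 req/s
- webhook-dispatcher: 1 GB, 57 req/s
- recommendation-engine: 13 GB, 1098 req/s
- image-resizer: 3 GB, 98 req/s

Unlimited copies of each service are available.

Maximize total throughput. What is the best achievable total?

The ratio ordering already packs tightly: recommendation-engine, 13 GB, 1098.
Every other selection either busts 13 GB or fails to beat 1098.

1098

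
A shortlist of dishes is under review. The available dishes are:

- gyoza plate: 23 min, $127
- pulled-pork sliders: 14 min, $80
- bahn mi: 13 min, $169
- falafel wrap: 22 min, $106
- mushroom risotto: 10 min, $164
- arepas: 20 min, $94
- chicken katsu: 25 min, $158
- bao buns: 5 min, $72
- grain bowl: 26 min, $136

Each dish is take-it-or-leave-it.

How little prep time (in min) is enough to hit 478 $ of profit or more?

Minimise min subject to total profit ≥ 478.
pulled-pork sliders + bahn mi + mushroom risotto + bao buns reaches 485 using 42 min.
Any bundle with less than 42 min falls short of 478.

42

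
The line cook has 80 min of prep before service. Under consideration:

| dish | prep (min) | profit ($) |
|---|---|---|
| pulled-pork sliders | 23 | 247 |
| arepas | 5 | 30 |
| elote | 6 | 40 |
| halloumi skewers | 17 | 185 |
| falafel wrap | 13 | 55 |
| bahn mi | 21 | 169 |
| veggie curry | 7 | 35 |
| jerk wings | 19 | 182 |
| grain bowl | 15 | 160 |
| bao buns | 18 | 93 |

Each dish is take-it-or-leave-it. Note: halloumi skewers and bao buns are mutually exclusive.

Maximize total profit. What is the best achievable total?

814

Best packing: pulled-pork sliders + elote + halloumi skewers + jerk wings + grain bowl — 80 min, 814 total.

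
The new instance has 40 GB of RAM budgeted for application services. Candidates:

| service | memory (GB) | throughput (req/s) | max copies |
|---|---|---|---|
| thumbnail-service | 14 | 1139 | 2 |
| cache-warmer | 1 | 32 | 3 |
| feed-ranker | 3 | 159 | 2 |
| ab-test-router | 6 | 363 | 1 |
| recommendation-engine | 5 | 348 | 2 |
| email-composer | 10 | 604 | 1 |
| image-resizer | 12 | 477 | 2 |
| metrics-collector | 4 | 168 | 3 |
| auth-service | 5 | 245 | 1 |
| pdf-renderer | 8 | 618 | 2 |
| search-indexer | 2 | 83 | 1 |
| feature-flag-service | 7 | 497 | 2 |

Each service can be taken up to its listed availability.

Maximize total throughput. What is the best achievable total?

Ranking by ratio (throughput/GB): thumbnail-service 81.36, pdf-renderer 77.25, feature-flag-service 71.00, recommendation-engine 69.60.
Greedy by ratio would take 2×thumbnail-service + cache-warmer + feed-ranker + pdf-renderer: 40 GB used, total 3087.
A better packing is 2×thumbnail-service + recommendation-engine + feature-flag-service: 40 GB, total 3123.

3123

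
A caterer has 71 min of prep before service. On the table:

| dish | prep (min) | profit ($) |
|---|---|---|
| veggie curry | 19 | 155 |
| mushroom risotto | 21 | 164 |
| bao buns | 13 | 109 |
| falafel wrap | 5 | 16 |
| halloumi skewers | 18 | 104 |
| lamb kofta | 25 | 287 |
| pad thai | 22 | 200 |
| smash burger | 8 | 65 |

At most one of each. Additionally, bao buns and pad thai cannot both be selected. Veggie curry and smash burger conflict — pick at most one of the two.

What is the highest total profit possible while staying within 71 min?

Taking veggie curry + falafel wrap + lamb kofta + pad thai: 71 min used, 658 in profit.
Runner-up mushroom risotto + lamb kofta + pad thai tops out at 651.

658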